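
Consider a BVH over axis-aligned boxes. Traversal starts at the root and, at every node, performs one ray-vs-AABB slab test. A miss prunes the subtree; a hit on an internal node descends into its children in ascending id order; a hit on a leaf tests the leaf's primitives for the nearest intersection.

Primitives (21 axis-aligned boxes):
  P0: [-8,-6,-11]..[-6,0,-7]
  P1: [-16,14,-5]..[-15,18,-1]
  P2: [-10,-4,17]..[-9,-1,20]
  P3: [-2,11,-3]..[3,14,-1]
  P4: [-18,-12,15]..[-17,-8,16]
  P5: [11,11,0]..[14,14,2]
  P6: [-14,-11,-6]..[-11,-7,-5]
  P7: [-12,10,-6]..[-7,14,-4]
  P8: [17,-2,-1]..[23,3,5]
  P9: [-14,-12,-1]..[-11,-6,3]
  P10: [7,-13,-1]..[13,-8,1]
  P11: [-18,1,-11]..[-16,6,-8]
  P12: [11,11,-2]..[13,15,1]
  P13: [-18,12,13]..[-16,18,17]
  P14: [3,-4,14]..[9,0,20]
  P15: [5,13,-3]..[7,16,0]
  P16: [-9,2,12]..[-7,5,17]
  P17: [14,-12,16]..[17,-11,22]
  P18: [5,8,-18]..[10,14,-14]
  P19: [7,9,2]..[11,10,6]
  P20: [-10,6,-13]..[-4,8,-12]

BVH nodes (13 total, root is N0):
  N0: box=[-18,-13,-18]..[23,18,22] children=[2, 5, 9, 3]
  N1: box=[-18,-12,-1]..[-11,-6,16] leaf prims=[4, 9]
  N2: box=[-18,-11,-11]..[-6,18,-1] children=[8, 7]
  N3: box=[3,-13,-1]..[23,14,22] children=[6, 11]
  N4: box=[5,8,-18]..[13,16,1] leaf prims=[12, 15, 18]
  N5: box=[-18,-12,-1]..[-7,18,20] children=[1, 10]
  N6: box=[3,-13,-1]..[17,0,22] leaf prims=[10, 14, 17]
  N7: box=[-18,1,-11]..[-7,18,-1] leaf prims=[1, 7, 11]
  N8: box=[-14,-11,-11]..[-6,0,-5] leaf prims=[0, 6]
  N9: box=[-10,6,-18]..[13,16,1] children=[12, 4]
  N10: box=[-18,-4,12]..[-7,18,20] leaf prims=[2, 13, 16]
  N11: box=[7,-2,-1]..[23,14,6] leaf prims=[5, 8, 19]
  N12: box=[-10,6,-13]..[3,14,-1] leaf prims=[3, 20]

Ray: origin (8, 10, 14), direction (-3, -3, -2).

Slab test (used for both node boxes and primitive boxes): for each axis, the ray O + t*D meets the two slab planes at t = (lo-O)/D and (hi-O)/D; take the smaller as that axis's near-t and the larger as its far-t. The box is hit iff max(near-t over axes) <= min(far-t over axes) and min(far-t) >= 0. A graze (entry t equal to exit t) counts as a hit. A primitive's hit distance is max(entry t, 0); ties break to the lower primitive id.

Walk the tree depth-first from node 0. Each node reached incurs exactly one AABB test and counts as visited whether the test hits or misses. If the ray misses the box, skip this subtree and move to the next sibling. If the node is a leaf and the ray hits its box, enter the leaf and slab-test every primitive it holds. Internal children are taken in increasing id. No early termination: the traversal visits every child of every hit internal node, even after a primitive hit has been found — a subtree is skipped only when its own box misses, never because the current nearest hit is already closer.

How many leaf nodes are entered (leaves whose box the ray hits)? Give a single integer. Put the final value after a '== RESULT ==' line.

Trace the traversal:
N0 x:[-5,26/3] y:[-8/3,23/3] z:[-4,16] -> hit [-8/3,23/3], descend [2, 3, 5, 9]
  N2 x:[14/3,26/3] y:[-8/3,7] z:[15/2,25/2] -> miss, prune
  N3 x:[-5,5/3] y:[-4/3,23/3] z:[-4,15/2] -> hit [-4/3,5/3], descend [6, 11]
    N6 x:[-3,5/3] y:[10/3,23/3] z:[-4,15/2] -> miss, prune
    N11 x:[-5,1/3] y:[-4/3,4] z:[4,15/2] -> miss, prune
  N5 x:[5,26/3] y:[-8/3,22/3] z:[-3,15/2] -> hit [5,22/3], descend [1, 10]
    N1 x:[19/3,26/3] y:[16/3,22/3] z:[-1,15/2] -> hit [19/3,22/3] leaf, test {P4(miss), P9@t=19/3}
    N10 x:[5,26/3] y:[-8/3,14/3] z:[-3,1] -> miss, prune
  N9 x:[-5/3,6] y:[-2,4/3] z:[13/2,16] -> miss, prune

9 AABB tests over nodes [0, 2, 3, 6, 11, 5, 1, 10, 9]; 1 leaf entered; closest P9.

== RESULT ==
1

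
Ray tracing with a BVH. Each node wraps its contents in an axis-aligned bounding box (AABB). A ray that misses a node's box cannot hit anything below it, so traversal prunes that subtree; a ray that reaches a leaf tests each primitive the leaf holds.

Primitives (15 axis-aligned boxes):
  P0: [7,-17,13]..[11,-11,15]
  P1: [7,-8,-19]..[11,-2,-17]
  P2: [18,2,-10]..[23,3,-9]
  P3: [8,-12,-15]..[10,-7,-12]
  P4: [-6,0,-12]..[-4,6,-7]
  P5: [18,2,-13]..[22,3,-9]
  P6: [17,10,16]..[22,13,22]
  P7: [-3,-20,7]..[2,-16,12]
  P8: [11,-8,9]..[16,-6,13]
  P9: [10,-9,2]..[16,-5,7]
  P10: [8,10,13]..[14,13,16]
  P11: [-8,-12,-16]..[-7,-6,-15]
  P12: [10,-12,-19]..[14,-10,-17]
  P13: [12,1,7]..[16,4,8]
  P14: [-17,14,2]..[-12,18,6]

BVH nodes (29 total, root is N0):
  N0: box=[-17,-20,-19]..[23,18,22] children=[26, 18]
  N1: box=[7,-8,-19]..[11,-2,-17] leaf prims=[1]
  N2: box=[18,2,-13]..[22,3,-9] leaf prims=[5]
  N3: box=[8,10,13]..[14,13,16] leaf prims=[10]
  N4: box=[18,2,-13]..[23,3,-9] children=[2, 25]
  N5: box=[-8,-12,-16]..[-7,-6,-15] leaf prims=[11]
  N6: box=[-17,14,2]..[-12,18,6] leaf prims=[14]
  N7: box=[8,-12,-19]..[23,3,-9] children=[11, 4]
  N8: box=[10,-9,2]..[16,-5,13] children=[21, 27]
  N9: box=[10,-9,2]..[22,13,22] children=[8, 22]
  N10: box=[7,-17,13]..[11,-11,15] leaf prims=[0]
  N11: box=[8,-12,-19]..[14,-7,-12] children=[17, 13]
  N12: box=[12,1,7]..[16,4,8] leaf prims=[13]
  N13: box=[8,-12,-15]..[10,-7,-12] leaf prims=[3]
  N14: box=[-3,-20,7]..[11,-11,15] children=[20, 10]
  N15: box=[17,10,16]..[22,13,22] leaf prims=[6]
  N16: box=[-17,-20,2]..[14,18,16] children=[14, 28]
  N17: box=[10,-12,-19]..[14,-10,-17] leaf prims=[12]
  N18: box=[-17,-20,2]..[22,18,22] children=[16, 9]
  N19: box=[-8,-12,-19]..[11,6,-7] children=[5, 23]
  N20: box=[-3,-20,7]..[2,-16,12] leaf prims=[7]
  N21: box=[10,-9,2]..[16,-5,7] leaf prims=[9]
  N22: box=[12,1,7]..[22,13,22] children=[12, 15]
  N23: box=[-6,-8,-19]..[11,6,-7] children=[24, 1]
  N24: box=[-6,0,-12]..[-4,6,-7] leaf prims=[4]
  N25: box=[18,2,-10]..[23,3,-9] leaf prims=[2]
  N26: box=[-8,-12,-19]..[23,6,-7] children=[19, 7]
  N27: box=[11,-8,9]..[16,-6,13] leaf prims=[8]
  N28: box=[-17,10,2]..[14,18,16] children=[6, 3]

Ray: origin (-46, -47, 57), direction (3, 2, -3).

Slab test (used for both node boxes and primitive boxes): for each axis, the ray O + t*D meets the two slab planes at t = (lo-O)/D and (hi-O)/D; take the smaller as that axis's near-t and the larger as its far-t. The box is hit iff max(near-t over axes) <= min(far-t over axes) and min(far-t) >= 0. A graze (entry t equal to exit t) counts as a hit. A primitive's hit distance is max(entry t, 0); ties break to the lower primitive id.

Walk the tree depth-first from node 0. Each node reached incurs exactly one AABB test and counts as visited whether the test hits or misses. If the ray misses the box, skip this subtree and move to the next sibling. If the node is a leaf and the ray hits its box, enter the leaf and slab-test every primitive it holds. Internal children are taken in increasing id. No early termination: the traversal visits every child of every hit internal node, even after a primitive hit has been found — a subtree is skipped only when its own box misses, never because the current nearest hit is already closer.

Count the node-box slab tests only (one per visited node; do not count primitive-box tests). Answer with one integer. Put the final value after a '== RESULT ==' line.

Trace the traversal:
N0 x:[29/3,23] y:[27/2,65/2] z:[35/3,76/3] -> hit [27/2,23], descend [18, 26]
  N18 x:[29/3,68/3] y:[27/2,65/2] z:[35/3,55/3] -> hit [27/2,55/3], descend [9, 16]
    N9 x:[56/3,68/3] y:[19,30] z:[35/3,55/3] -> miss, prune
    N16 x:[29/3,20] y:[27/2,65/2] z:[41/3,55/3] -> hit [41/3,55/3], descend [14, 28]
      N14 x:[43/3,19] y:[27/2,18] z:[14,50/3] -> hit [43/3,50/3], descend [10, 20]
        N10 x:[53/3,19] y:[15,18] z:[14,44/3] -> miss, prune
        N20 x:[43/3,16] y:[27/2,31/2] z:[15,50/3] -> hit [15,31/2] leaf, test {P7@t=15}
      N28 x:[29/3,20] y:[57/2,65/2] z:[41/3,55/3] -> miss, prune
  N26 x:[38/3,23] y:[35/2,53/2] z:[64/3,76/3] -> hit [64/3,23], descend [7, 19]
    N7 x:[18,23] y:[35/2,25] z:[22,76/3] -> hit [22,23], descend [4, 11]
      N4 x:[64/3,23] y:[49/2,25] z:[22,70/3] -> miss, prune
      N11 x:[18,20] y:[35/2,20] z:[23,76/3] -> miss, prune
    N19 x:[38/3,19] y:[35/2,53/2] z:[64/3,76/3] -> miss, prune

Summary -> nodes [0, 18, 9, 16, 14, 10, 20, 28, 26, 7, 4, 11, 19]; box-tests=13; leaf-entries=1; first=P7

== RESULT ==
13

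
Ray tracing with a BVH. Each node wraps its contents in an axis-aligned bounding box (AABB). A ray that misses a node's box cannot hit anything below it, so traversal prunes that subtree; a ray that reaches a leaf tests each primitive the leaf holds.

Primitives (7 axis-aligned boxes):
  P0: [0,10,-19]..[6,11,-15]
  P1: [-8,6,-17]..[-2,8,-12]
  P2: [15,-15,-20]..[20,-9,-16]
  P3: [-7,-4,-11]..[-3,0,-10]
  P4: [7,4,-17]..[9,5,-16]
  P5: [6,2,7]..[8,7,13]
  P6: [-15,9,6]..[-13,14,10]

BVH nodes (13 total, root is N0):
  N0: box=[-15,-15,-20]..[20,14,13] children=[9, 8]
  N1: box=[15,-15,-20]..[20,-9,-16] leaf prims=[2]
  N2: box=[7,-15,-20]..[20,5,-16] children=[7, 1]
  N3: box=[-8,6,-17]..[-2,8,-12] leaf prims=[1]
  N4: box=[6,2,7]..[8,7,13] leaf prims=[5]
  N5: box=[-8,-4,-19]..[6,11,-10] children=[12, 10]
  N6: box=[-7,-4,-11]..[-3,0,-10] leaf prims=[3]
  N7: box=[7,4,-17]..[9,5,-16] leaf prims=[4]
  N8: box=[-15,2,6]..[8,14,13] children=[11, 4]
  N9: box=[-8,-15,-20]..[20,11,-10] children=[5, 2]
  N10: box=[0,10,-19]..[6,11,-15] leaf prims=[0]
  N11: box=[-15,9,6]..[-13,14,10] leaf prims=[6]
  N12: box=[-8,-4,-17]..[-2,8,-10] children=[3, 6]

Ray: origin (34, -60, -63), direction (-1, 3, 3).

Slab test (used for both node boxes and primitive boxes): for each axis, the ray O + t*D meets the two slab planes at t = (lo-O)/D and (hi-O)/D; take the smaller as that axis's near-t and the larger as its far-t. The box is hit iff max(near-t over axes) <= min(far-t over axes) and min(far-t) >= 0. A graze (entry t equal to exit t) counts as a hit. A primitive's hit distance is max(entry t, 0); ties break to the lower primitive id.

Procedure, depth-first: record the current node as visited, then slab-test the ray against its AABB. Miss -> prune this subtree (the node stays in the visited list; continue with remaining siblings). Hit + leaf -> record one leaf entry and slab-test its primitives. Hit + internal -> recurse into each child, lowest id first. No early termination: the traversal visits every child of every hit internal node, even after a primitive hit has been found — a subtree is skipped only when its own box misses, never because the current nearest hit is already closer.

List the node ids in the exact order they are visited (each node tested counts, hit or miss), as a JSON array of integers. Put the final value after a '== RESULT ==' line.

Traverse from the root:
N0 x:[14,49] y:[15,74/3] z:[43/3,76/3] -> hit [15,74/3], descend [8, 9]
  N8 x:[26,49] y:[62/3,74/3] z:[23,76/3] -> miss, prune
  N9 x:[14,42] y:[15,71/3] z:[43/3,53/3] -> hit [15,53/3], descend [2, 5]
    N2 x:[14,27] y:[15,65/3] z:[43/3,47/3] -> hit [15,47/3], descend [1, 7]
      N1 x:[14,19] y:[15,17] z:[43/3,47/3] -> hit [15,47/3] leaf, test {P2@t=15}
      N7 x:[25,27] y:[64/3,65/3] z:[46/3,47/3] -> miss, prune
    N5 x:[28,42] y:[56/3,71/3] z:[44/3,53/3] -> miss, prune

Summary -> nodes [0, 8, 9, 2, 1, 7, 5]; box-tests=7; leaf-entries=1; first=P2

== RESULT ==
[0, 8, 9, 2, 1, 7, 5]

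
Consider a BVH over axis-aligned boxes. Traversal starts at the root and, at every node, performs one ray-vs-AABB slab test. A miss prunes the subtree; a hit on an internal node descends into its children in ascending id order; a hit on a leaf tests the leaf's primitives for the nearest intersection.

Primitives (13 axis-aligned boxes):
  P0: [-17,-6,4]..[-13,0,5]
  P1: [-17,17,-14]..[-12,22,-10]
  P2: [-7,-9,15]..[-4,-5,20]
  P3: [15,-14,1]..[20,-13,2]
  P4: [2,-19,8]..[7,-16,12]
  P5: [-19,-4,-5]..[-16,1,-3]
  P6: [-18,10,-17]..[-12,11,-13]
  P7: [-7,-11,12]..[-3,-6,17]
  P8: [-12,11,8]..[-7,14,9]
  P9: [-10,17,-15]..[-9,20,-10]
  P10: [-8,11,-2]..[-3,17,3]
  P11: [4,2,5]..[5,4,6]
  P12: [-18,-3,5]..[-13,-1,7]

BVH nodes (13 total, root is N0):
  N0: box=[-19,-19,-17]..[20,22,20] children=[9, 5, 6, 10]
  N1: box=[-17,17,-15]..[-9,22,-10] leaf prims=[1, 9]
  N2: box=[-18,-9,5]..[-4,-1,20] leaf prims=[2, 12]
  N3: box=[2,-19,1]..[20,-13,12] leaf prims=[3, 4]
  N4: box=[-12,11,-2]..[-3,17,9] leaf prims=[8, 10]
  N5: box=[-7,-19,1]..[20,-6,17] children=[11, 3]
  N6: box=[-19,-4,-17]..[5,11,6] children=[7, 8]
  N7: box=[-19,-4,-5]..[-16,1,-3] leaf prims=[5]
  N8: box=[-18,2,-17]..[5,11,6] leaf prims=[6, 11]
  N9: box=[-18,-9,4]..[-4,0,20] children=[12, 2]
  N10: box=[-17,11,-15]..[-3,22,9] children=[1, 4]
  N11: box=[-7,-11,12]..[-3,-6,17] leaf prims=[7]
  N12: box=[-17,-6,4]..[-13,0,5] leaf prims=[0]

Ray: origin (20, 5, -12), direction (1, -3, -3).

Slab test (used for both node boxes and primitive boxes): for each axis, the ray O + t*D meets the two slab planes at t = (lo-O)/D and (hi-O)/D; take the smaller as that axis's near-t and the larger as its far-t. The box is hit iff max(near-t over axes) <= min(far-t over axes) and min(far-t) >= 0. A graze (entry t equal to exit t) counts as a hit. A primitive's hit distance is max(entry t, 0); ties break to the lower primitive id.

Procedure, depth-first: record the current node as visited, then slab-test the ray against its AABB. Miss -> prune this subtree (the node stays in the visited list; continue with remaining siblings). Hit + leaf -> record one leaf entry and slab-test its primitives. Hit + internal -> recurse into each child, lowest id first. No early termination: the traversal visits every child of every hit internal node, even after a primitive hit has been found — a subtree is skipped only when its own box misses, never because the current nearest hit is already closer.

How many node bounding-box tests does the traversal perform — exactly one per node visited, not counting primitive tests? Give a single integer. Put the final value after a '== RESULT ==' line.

Walk:
N0 x:[-39,0] y:[-17/3,8] z:[-32/3,5/3] -> hit [-17/3,0], descend [5, 6, 9, 10]
  N5 x:[-27,0] y:[11/3,8] z:[-29/3,-13/3] -> miss, prune
  N6 x:[-39,-15] y:[-2,3] z:[-6,5/3] -> miss, prune
  N9 x:[-38,-24] y:[5/3,14/3] z:[-32/3,-16/3] -> miss, prune
  N10 x:[-37,-23] y:[-17/3,-2] z:[-7,1] -> miss, prune

order=[0, 5, 6, 9, 10]  |boxes|=5  |leaves|=0  hit=miss

== RESULT ==
5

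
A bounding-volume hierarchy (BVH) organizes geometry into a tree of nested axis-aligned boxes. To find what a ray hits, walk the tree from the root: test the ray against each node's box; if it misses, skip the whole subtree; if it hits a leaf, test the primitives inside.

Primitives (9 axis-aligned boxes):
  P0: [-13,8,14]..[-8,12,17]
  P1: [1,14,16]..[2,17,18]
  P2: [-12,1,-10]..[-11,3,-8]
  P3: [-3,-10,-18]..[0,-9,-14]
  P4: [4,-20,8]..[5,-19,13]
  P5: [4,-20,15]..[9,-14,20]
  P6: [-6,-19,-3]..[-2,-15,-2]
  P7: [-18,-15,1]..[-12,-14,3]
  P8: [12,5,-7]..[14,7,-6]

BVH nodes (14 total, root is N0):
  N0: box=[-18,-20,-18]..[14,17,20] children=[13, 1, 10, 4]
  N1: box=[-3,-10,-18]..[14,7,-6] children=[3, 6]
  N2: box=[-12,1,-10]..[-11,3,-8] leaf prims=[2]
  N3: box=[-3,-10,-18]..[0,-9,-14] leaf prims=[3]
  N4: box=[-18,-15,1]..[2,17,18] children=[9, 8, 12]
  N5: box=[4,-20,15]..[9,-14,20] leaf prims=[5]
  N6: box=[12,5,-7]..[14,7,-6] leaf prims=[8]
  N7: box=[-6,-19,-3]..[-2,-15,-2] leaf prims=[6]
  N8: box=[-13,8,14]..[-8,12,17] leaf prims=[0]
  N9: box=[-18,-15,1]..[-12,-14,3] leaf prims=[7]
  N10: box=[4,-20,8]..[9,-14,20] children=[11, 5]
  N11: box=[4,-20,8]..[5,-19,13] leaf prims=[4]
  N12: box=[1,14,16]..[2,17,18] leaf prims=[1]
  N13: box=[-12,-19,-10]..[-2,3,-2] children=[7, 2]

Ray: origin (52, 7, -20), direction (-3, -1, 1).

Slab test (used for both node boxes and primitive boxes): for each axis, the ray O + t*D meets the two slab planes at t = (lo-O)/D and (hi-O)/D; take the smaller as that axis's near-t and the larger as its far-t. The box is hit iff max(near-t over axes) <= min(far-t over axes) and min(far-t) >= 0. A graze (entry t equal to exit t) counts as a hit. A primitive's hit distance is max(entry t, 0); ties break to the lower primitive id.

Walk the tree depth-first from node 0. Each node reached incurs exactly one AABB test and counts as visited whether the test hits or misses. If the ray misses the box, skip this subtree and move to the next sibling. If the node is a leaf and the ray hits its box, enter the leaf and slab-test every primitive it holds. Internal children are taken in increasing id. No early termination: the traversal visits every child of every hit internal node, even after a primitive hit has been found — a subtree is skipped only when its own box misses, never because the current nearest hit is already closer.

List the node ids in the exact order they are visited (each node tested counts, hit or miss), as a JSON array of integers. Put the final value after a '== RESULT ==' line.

Trace the traversal:
N0 x:[38/3,70/3] y:[-10,27] z:[2,40] -> hit [38/3,70/3], descend [1, 4, 10, 13]
  N1 x:[38/3,55/3] y:[0,17] z:[2,14] -> hit [38/3,14], descend [3, 6]
    N3 x:[52/3,55/3] y:[16,17] z:[2,6] -> miss, prune
    N6 x:[38/3,40/3] y:[0,2] z:[13,14] -> miss, prune
  N4 x:[50/3,70/3] y:[-10,22] z:[21,38] -> hit [21,22], descend [8, 9, 12]
    N8 x:[20,65/3] y:[-5,-1] z:[34,37] -> miss, prune
    N9 x:[64/3,70/3] y:[21,22] z:[21,23] -> hit [64/3,22] leaf, test {P7@t=64/3}
    N12 x:[50/3,17] y:[-10,-7] z:[36,38] -> miss, prune
  N10 x:[43/3,16] y:[21,27] z:[28,40] -> miss, prune
  N13 x:[18,64/3] y:[4,26] z:[10,18] -> hit [18,18], descend [2, 7]
    N2 x:[21,64/3] y:[4,6] z:[10,12] -> miss, prune
    N7 x:[18,58/3] y:[22,26] z:[17,18] -> miss, prune

Visited [0, 1, 3, 6, 4, 8, 9, 12, 10, 13, 2, 7]. Tests: 12 box, 1 leaf. Nearest: P7.

== RESULT ==
[0, 1, 3, 6, 4, 8, 9, 12, 10, 13, 2, 7]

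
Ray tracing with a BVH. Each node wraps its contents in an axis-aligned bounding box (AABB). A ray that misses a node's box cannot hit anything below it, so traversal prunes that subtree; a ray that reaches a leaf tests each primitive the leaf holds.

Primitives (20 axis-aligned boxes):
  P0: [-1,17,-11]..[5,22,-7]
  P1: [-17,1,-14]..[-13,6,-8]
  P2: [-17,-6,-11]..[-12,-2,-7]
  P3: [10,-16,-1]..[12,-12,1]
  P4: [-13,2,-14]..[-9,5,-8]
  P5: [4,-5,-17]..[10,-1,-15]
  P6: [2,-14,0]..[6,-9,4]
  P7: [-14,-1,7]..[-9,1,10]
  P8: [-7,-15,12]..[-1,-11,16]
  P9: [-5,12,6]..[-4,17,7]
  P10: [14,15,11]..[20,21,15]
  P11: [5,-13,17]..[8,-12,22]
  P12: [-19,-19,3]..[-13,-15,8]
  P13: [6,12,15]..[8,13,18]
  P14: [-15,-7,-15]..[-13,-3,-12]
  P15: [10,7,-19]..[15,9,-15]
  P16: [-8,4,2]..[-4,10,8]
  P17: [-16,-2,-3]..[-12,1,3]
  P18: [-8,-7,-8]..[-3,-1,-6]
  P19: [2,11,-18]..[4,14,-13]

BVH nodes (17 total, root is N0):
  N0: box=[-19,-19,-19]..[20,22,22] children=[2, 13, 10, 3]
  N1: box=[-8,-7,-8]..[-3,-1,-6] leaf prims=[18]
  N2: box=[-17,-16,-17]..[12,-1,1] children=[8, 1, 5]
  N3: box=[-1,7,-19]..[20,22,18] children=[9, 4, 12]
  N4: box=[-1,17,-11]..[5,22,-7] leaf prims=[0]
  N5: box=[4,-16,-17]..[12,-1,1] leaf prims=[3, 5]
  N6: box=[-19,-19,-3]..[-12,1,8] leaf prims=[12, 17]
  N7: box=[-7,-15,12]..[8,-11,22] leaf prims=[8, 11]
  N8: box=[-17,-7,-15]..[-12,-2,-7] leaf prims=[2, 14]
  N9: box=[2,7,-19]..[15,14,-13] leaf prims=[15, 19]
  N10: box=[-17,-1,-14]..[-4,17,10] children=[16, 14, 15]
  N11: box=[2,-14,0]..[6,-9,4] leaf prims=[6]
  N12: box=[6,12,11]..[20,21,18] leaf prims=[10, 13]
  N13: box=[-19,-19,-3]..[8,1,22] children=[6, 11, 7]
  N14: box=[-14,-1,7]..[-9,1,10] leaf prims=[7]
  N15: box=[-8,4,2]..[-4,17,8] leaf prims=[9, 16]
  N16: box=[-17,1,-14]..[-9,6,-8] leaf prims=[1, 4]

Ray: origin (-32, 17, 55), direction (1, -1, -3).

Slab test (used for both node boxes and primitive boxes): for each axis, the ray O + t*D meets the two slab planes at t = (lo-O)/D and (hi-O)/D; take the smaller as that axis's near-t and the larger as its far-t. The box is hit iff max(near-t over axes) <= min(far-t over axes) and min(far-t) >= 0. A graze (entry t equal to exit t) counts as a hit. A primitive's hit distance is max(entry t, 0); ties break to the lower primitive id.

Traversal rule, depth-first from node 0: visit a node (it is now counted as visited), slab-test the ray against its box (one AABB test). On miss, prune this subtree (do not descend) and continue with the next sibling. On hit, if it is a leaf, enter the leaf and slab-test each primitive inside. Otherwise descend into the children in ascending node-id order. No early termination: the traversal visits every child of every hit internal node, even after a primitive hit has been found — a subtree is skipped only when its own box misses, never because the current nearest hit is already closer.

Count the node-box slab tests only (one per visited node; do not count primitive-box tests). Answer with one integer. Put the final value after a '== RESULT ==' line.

Traverse from the root:
N0 x:[13,52] y:[-5,36] z:[11,74/3] -> hit [13,74/3], descend [2, 3, 10, 13]
  N2 x:[15,44] y:[18,33] z:[18,24] -> hit [18,24], descend [1, 5, 8]
    N1 x:[24,29] y:[18,24] z:[61/3,21] -> miss, prune
    N5 x:[36,44] y:[18,33] z:[18,24] -> miss, prune
    N8 x:[15,20] y:[19,24] z:[62/3,70/3] -> miss, prune
  N3 x:[31,52] y:[-5,10] z:[37/3,74/3] -> miss, prune
  N10 x:[15,28] y:[0,18] z:[15,23] -> hit [15,18], descend [14, 15, 16]
    N14 x:[18,23] y:[16,18] z:[15,16] -> miss, prune
    N15 x:[24,28] y:[0,13] z:[47/3,53/3] -> miss, prune
    N16 x:[15,23] y:[11,16] z:[21,23] -> miss, prune
  N13 x:[13,40] y:[16,36] z:[11,58/3] -> hit [16,58/3], descend [6, 7, 11]
    N6 x:[13,20] y:[16,36] z:[47/3,58/3] -> hit [16,58/3] leaf, test {P12(miss), P17@t=52/3}
    N7 x:[25,40] y:[28,32] z:[11,43/3] -> miss, prune
    N11 x:[34,38] y:[26,31] z:[17,55/3] -> miss, prune

Visited [0, 2, 1, 5, 8, 3, 10, 14, 15, 16, 13, 6, 7, 11]. Tests: 14 box, 1 leaf. Nearest: P17.

== RESULT ==
14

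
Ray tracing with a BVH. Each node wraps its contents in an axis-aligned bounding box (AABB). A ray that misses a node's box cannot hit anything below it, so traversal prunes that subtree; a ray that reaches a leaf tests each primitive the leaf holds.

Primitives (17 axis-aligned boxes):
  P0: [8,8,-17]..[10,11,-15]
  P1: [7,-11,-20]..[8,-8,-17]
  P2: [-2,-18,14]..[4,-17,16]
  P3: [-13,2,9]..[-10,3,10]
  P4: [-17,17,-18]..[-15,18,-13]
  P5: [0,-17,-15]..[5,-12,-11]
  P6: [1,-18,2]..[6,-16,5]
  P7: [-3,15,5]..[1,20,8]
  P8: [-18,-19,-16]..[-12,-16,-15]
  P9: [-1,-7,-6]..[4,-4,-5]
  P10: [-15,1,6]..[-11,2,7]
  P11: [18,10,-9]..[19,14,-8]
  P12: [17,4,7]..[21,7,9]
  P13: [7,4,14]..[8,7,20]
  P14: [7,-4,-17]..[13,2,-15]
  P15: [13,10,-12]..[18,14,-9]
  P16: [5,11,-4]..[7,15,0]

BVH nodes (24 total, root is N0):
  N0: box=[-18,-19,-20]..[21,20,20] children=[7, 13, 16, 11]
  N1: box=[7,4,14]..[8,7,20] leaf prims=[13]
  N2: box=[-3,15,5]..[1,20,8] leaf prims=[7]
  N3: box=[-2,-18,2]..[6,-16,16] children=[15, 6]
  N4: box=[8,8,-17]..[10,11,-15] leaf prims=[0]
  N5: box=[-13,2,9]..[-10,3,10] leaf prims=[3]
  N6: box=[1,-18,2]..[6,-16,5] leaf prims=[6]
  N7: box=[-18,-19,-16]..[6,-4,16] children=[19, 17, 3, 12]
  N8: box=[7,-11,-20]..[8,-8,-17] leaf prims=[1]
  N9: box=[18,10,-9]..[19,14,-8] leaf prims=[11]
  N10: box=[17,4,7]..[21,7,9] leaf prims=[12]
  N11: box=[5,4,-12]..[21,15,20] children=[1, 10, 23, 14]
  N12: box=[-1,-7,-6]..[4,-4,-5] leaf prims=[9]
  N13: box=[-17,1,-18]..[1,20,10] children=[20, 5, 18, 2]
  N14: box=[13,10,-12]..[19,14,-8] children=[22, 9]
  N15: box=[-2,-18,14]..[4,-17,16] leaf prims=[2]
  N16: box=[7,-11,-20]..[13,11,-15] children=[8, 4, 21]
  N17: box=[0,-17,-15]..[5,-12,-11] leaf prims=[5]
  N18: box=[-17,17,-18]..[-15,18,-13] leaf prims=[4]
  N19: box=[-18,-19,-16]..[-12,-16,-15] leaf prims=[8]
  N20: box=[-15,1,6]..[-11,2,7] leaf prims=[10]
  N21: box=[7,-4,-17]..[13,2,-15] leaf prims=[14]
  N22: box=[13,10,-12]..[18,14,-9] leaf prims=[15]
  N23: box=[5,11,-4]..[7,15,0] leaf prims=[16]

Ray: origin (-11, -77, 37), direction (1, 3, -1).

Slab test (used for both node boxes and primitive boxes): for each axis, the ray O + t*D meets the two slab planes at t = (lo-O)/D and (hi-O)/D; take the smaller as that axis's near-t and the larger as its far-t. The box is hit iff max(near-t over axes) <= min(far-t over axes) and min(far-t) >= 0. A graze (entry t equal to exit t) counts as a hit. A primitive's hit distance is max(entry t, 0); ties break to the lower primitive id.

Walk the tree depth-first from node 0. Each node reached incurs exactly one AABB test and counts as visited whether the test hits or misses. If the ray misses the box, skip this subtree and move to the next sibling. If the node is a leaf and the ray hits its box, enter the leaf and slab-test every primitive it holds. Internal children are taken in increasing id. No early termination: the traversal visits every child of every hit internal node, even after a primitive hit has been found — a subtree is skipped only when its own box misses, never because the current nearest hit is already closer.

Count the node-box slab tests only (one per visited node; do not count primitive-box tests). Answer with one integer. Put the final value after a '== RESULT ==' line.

Trace the traversal:
N0 x:[-7,32] y:[58/3,97/3] z:[17,57] -> hit [58/3,32], descend [7, 11, 13, 16]
  N7 x:[-7,17] y:[58/3,73/3] z:[21,53] -> miss, prune
  N11 x:[16,32] y:[27,92/3] z:[17,49] -> hit [27,92/3], descend [1, 10, 14, 23]
    N1 x:[18,19] y:[27,28] z:[17,23] -> miss, prune
    N10 x:[28,32] y:[27,28] z:[28,30] -> hit [28,28] leaf, test {P12@t=28}
    N14 x:[24,30] y:[29,91/3] z:[45,49] -> miss, prune
    N23 x:[16,18] y:[88/3,92/3] z:[37,41] -> miss, prune
  N13 x:[-6,12] y:[26,97/3] z:[27,55] -> miss, prune
  N16 x:[18,24] y:[22,88/3] z:[52,57] -> miss, prune

Visited [0, 7, 11, 1, 10, 14, 23, 13, 16]. Tests: 9 box, 1 leaf. Nearest: P12.

== RESULT ==
9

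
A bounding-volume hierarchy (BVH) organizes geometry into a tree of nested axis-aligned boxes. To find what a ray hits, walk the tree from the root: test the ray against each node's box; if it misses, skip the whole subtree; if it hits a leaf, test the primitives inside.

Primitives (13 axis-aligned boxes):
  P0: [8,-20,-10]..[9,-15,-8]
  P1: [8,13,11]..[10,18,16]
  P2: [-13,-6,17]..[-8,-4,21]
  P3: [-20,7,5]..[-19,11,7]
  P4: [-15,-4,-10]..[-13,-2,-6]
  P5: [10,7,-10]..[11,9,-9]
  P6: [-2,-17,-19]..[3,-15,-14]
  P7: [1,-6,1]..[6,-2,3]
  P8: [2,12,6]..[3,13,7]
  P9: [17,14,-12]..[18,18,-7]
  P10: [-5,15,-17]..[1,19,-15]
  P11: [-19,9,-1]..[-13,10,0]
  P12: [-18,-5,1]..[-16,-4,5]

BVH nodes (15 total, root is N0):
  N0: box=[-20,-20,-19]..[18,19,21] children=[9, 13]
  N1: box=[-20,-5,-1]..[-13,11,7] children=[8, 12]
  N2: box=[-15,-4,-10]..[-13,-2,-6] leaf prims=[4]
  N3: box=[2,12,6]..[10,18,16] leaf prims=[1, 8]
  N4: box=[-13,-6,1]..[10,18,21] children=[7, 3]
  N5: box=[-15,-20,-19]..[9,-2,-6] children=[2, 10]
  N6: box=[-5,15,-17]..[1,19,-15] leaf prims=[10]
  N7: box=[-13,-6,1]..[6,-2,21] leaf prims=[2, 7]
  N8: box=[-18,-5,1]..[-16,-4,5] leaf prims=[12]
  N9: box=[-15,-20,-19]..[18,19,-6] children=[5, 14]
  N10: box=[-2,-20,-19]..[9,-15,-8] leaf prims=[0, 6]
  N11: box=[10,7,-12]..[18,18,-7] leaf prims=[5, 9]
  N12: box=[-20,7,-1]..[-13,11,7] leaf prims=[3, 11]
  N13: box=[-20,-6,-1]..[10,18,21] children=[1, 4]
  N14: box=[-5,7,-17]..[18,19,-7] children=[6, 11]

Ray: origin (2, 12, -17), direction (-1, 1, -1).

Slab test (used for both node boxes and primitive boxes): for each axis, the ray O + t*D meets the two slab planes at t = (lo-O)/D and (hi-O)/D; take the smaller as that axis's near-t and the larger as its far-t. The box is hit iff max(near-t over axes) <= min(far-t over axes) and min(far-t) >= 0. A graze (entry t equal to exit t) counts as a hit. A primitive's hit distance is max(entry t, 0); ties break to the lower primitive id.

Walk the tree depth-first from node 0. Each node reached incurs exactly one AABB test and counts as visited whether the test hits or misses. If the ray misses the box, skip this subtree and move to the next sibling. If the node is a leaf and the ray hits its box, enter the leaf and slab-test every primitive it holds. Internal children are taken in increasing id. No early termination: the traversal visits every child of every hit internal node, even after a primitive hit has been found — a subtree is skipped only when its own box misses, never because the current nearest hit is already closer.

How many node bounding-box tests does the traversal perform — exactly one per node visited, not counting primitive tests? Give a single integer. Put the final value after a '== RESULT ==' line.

Walk:
N0 x:[-16,22] y:[-32,7] z:[-38,2] -> hit [-16,2], descend [9, 13]
  N9 x:[-16,17] y:[-32,7] z:[-11,2] -> hit [-11,2], descend [5, 14]
    N5 x:[-7,17] y:[-32,-14] z:[-11,2] -> miss, prune
    N14 x:[-16,7] y:[-5,7] z:[-10,0] -> hit [-5,0], descend [6, 11]
      N6 x:[1,7] y:[3,7] z:[-2,0] -> miss, prune
      N11 x:[-16,-8] y:[-5,6] z:[-10,-5] -> miss, prune
  N13 x:[-8,22] y:[-18,6] z:[-38,-16] -> miss, prune

Visited [0, 9, 5, 14, 6, 11, 13]. Tests: 7 box, 0 leaf. Nearest: miss.

== RESULT ==
7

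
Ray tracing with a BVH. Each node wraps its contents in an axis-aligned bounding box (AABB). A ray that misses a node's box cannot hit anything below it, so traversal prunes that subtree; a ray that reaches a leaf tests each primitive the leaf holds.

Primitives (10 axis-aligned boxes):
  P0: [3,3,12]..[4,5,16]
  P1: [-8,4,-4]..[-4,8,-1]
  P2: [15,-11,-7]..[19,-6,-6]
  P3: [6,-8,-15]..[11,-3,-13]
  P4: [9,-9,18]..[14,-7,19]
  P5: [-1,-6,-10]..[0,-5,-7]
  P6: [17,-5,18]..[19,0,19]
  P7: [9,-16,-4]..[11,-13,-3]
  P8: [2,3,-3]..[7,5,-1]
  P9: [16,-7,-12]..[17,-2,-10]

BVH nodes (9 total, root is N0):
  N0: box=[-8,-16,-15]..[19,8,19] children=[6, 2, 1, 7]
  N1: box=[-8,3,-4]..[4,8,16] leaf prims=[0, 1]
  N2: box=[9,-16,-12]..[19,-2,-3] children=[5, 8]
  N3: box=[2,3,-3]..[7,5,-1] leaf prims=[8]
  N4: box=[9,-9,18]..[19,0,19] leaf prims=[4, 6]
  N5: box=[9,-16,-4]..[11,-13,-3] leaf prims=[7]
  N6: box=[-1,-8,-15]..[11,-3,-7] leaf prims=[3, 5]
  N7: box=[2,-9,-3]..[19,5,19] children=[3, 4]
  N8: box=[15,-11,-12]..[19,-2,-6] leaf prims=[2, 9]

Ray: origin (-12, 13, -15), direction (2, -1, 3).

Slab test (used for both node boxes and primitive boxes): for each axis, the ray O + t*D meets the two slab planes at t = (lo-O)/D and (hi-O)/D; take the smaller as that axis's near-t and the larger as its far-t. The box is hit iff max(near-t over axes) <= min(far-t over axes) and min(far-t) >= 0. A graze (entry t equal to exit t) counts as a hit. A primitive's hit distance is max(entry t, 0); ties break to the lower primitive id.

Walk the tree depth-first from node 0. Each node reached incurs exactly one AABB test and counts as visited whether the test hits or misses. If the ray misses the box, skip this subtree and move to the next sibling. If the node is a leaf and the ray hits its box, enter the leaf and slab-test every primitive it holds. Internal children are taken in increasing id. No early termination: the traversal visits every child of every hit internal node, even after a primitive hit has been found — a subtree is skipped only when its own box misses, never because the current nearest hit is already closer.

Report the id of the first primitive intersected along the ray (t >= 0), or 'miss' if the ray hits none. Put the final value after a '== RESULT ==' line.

Trace the traversal:
N0 x:[2,31/2] y:[5,29] z:[0,34/3] -> hit [5,34/3], descend [1, 2, 6, 7]
  N1 x:[2,8] y:[5,10] z:[11/3,31/3] -> hit [5,8] leaf, test {P0(miss), P1(miss)}
  N2 x:[21/2,31/2] y:[15,29] z:[1,4] -> miss, prune
  N6 x:[11/2,23/2] y:[16,21] z:[0,8/3] -> miss, prune
  N7 x:[7,31/2] y:[8,22] z:[4,34/3] -> hit [8,34/3], descend [3, 4]
    N3 x:[7,19/2] y:[8,10] z:[4,14/3] -> miss, prune
    N4 x:[21/2,31/2] y:[13,22] z:[11,34/3] -> miss, prune

order=[0, 1, 2, 6, 7, 3, 4]  |boxes|=7  |leaves|=1  hit=miss

== RESULT ==
miss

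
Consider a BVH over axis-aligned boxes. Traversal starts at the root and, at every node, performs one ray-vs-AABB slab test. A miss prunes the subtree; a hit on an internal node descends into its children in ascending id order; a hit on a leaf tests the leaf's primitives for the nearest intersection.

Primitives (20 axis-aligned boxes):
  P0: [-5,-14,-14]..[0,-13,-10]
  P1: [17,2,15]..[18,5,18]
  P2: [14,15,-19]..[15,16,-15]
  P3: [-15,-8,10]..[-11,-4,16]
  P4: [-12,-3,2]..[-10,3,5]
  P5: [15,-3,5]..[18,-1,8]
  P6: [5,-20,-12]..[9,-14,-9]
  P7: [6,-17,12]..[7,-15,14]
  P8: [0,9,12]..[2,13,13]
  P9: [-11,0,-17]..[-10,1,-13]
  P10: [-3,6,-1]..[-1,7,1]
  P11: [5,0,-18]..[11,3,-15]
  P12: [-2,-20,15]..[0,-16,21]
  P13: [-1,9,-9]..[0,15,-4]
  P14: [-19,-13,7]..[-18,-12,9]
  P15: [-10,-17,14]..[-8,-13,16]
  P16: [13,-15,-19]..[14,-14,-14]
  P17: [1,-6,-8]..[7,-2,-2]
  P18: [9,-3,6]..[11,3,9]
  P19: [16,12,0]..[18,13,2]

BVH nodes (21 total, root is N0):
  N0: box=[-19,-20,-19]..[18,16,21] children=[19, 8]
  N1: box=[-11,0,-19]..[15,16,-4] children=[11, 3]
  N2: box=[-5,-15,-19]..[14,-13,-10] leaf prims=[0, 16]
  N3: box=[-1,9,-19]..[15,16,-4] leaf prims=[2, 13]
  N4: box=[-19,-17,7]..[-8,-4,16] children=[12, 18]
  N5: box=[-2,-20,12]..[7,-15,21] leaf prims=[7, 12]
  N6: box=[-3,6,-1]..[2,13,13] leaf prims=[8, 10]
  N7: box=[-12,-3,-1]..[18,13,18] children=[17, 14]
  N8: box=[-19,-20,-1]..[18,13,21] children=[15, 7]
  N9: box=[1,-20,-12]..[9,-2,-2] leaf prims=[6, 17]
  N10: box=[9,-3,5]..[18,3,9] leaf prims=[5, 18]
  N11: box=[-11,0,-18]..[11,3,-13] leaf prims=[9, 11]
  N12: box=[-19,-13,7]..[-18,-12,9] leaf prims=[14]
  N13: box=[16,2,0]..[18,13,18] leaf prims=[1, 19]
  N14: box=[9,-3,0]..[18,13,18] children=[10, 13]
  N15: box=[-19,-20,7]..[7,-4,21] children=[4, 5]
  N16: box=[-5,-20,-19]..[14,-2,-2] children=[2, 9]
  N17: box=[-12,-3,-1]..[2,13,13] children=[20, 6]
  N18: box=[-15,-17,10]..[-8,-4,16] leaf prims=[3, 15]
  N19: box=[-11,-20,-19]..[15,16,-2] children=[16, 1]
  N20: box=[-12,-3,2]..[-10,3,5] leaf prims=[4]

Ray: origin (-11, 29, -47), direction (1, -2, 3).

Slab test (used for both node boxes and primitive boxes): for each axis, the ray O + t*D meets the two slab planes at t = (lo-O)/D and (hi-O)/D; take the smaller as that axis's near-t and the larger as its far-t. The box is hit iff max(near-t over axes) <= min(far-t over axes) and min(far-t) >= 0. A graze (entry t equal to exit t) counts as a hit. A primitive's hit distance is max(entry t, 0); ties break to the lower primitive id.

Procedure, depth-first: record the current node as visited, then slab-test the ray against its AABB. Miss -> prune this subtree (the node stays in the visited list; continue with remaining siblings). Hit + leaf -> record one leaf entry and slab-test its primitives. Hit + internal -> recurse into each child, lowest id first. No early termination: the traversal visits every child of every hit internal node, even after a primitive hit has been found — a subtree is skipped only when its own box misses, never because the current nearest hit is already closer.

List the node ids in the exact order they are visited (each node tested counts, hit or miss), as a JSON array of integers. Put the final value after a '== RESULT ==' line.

Traverse from the root:
N0 x:[-8,29] y:[13/2,49/2] z:[28/3,68/3] -> hit [28/3,68/3], descend [8, 19]
  N8 x:[-8,29] y:[8,49/2] z:[46/3,68/3] -> hit [46/3,68/3], descend [7, 15]
    N7 x:[-1,29] y:[8,16] z:[46/3,65/3] -> hit [46/3,16], descend [14, 17]
      N14 x:[20,29] y:[8,16] z:[47/3,65/3] -> miss, prune
      N17 x:[-1,13] y:[8,16] z:[46/3,20] -> miss, prune
    N15 x:[-8,18] y:[33/2,49/2] z:[18,68/3] -> hit [18,18], descend [4, 5]
      N4 x:[-8,3] y:[33/2,23] z:[18,21] -> miss, prune
      N5 x:[9,18] y:[22,49/2] z:[59/3,68/3] -> miss, prune
  N19 x:[0,26] y:[13/2,49/2] z:[28/3,15] -> hit [28/3,15], descend [1, 16]
    N1 x:[0,26] y:[13/2,29/2] z:[28/3,43/3] -> hit [28/3,43/3], descend [3, 11]
      N3 x:[10,26] y:[13/2,10] z:[28/3,43/3] -> hit [10,10] leaf, test {P2(miss), P13(miss)}
      N11 x:[0,22] y:[13,29/2] z:[29/3,34/3] -> miss, prune
    N16 x:[6,25] y:[31/2,49/2] z:[28/3,15] -> miss, prune

Visited [0, 8, 7, 14, 17, 15, 4, 5, 19, 1, 3, 11, 16]. Tests: 13 box, 1 leaf. Nearest: miss.

== RESULT ==
[0, 8, 7, 14, 17, 15, 4, 5, 19, 1, 3, 11, 16]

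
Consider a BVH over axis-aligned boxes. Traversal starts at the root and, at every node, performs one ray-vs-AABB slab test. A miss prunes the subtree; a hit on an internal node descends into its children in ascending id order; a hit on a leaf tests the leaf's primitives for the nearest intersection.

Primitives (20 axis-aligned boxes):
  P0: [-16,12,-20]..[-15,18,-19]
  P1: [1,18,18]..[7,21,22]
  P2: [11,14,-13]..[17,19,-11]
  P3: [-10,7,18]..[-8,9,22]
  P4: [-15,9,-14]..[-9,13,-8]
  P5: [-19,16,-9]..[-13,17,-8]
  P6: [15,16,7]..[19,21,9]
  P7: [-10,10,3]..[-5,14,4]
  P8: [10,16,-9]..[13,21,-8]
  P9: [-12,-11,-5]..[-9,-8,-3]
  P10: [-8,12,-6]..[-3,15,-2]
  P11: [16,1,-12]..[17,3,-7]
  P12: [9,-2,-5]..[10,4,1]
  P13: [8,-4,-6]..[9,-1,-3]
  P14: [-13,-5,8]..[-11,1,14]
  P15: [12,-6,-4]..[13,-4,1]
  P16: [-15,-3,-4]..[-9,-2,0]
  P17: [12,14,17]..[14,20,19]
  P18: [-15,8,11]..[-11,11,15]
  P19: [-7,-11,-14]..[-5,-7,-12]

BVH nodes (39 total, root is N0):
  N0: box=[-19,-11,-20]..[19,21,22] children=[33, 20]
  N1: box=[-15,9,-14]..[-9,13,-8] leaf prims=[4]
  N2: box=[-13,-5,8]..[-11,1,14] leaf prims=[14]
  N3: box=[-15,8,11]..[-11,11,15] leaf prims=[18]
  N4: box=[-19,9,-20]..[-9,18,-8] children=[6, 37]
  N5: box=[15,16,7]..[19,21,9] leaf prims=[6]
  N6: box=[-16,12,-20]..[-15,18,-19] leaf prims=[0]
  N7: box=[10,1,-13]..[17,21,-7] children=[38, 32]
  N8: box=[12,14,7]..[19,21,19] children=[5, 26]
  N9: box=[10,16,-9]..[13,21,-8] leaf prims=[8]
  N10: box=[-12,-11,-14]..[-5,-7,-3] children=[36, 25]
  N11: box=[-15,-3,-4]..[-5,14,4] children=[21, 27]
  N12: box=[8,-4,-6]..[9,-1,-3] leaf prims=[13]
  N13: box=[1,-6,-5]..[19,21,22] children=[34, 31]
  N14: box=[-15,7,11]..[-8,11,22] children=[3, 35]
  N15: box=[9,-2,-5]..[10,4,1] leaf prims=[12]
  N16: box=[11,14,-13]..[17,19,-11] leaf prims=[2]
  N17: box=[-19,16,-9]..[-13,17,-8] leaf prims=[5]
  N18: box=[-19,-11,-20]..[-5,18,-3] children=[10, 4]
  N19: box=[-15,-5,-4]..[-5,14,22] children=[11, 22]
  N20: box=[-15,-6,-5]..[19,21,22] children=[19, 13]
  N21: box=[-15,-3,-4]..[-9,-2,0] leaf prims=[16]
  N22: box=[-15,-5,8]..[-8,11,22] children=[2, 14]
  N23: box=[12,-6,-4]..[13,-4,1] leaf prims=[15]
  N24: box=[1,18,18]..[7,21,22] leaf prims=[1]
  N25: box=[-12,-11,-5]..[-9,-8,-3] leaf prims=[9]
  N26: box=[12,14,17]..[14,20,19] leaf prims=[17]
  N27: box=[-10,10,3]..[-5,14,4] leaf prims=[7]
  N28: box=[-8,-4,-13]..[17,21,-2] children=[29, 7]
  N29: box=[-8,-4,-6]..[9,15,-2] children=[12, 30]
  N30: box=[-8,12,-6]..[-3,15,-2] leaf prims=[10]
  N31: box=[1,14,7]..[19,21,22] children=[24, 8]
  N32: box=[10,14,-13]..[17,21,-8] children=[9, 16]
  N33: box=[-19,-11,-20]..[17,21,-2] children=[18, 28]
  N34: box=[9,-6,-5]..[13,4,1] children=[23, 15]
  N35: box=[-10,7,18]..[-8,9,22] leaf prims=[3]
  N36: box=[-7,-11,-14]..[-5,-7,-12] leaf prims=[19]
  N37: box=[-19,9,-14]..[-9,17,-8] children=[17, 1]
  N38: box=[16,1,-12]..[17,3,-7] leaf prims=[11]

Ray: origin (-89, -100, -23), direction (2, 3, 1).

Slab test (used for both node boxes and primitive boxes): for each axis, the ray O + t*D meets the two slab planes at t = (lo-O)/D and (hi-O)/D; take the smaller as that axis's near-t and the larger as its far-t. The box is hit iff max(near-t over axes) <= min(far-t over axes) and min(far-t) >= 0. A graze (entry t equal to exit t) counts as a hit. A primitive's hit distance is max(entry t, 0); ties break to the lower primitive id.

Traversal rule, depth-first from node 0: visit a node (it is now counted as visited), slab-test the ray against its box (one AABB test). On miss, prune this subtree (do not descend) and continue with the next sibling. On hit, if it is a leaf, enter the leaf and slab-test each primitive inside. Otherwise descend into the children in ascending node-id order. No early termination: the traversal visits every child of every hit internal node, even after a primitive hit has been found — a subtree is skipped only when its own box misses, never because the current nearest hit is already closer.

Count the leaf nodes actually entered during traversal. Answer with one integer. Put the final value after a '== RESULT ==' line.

Walk:
N0 x:[35,54] y:[89/3,121/3] z:[3,45] -> hit [35,121/3], descend [20, 33]
  N20 x:[37,54] y:[94/3,121/3] z:[18,45] -> hit [37,121/3], descend [13, 19]
    N13 x:[45,54] y:[94/3,121/3] z:[18,45] -> miss, prune
    N19 x:[37,42] y:[95/3,38] z:[19,45] -> hit [37,38], descend [11, 22]
      N11 x:[37,42] y:[97/3,38] z:[19,27] -> miss, prune
      N22 x:[37,81/2] y:[95/3,37] z:[31,45] -> hit [37,37], descend [2, 14]
        N2 x:[38,39] y:[95/3,101/3] z:[31,37] -> miss, prune
        N14 x:[37,81/2] y:[107/3,37] z:[34,45] -> hit [37,37], descend [3, 35]
          N3 x:[37,39] y:[36,37] z:[34,38] -> hit [37,37] leaf, test {P18@t=37}
          N35 x:[79/2,81/2] y:[107/3,109/3] z:[41,45] -> miss, prune
  N33 x:[35,53] y:[89/3,121/3] z:[3,21] -> miss, prune

11 AABB tests over nodes [0, 20, 13, 19, 11, 22, 2, 14, 3, 35, 33]; 1 leaf entered; closest P18.

== RESULT ==
1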